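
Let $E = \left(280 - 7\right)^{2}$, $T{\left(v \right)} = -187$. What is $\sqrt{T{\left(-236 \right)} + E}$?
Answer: $\sqrt{74342} \approx 272.66$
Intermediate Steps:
$E = 74529$ ($E = 273^{2} = 74529$)
$\sqrt{T{\left(-236 \right)} + E} = \sqrt{-187 + 74529} = \sqrt{74342}$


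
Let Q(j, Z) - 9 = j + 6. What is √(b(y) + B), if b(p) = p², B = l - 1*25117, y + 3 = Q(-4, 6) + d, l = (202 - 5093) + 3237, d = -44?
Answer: 5*I*√1019 ≈ 159.61*I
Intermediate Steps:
Q(j, Z) = 15 + j (Q(j, Z) = 9 + (j + 6) = 9 + (6 + j) = 15 + j)
l = -1654 (l = -4891 + 3237 = -1654)
y = -36 (y = -3 + ((15 - 4) - 44) = -3 + (11 - 44) = -3 - 33 = -36)
B = -26771 (B = -1654 - 1*25117 = -1654 - 25117 = -26771)
√(b(y) + B) = √((-36)² - 26771) = √(1296 - 26771) = √(-25475) = 5*I*√1019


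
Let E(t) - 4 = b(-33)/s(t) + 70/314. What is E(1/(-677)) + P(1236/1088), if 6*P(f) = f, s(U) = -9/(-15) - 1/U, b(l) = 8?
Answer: 320040101/72340576 ≈ 4.4241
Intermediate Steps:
s(U) = ⅗ - 1/U (s(U) = -9*(-1/15) - 1/U = ⅗ - 1/U)
P(f) = f/6
E(t) = 663/157 + 8/(⅗ - 1/t) (E(t) = 4 + (8/(⅗ - 1/t) + 70/314) = 4 + (8/(⅗ - 1/t) + 70*(1/314)) = 4 + (8/(⅗ - 1/t) + 35/157) = 4 + (35/157 + 8/(⅗ - 1/t)) = 663/157 + 8/(⅗ - 1/t))
E(1/(-677)) + P(1236/1088) = (-3315 + 8269/(-677))/(157*(-5 + 3/(-677))) + (1236/1088)/6 = (-3315 + 8269*(-1/677))/(157*(-5 + 3*(-1/677))) + (1236*(1/1088))/6 = (-3315 - 8269/677)/(157*(-5 - 3/677)) + (⅙)*(309/272) = (1/157)*(-2252524/677)/(-3388/677) + 103/544 = (1/157)*(-677/3388)*(-2252524/677) + 103/544 = 563131/132979 + 103/544 = 320040101/72340576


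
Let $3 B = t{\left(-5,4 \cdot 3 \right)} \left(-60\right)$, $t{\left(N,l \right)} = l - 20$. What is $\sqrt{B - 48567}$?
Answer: $i \sqrt{48407} \approx 220.02 i$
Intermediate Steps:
$t{\left(N,l \right)} = -20 + l$
$B = 160$ ($B = \frac{\left(-20 + 4 \cdot 3\right) \left(-60\right)}{3} = \frac{\left(-20 + 12\right) \left(-60\right)}{3} = \frac{\left(-8\right) \left(-60\right)}{3} = \frac{1}{3} \cdot 480 = 160$)
$\sqrt{B - 48567} = \sqrt{160 - 48567} = \sqrt{-48407} = i \sqrt{48407}$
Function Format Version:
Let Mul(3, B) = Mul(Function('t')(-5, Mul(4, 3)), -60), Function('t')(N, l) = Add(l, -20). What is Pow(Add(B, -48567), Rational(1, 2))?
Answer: Mul(I, Pow(48407, Rational(1, 2))) ≈ Mul(220.02, I)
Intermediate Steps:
Function('t')(N, l) = Add(-20, l)
B = 160 (B = Mul(Rational(1, 3), Mul(Add(-20, Mul(4, 3)), -60)) = Mul(Rational(1, 3), Mul(Add(-20, 12), -60)) = Mul(Rational(1, 3), Mul(-8, -60)) = Mul(Rational(1, 3), 480) = 160)
Pow(Add(B, -48567), Rational(1, 2)) = Pow(Add(160, -48567), Rational(1, 2)) = Pow(-48407, Rational(1, 2)) = Mul(I, Pow(48407, Rational(1, 2)))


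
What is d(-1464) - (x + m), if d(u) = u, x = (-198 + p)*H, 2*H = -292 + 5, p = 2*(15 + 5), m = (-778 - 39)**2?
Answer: -691626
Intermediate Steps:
m = 667489 (m = (-817)**2 = 667489)
p = 40 (p = 2*20 = 40)
H = -287/2 (H = (-292 + 5)/2 = (1/2)*(-287) = -287/2 ≈ -143.50)
x = 22673 (x = (-198 + 40)*(-287/2) = -158*(-287/2) = 22673)
d(-1464) - (x + m) = -1464 - (22673 + 667489) = -1464 - 1*690162 = -1464 - 690162 = -691626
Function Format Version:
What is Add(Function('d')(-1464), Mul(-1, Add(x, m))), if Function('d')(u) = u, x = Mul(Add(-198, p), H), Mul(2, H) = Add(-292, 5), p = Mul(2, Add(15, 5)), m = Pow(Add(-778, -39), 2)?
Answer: -691626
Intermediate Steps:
m = 667489 (m = Pow(-817, 2) = 667489)
p = 40 (p = Mul(2, 20) = 40)
H = Rational(-287, 2) (H = Mul(Rational(1, 2), Add(-292, 5)) = Mul(Rational(1, 2), -287) = Rational(-287, 2) ≈ -143.50)
x = 22673 (x = Mul(Add(-198, 40), Rational(-287, 2)) = Mul(-158, Rational(-287, 2)) = 22673)
Add(Function('d')(-1464), Mul(-1, Add(x, m))) = Add(-1464, Mul(-1, Add(22673, 667489))) = Add(-1464, Mul(-1, 690162)) = Add(-1464, -690162) = -691626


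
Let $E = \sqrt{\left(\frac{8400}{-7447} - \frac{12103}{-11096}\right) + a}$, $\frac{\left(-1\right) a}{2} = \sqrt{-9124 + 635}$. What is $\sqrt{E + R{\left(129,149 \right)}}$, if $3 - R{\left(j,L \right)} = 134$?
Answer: $\frac{\sqrt{-154860164020364 + 543631 \sqrt{1087262} \sqrt{-161861 - 8698096 i \sqrt{8489}}}}{1087262} \approx 0.43529 - 11.027 i$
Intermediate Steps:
$R{\left(j,L \right)} = -131$ ($R{\left(j,L \right)} = 3 - 134 = -131$)
$a = - 2 i \sqrt{8489}$ ($a = - 2 \sqrt{-9124 + 635} = - 2 \sqrt{-8489} = - 2 i \sqrt{8489} \approx - 184.27 i$)
$E = \sqrt{- \frac{161861}{4349048} - 2 i \sqrt{8489}}$ ($E = \sqrt{\left(\frac{8400}{-7447} - \frac{12103}{-11096}\right) - 2 i \sqrt{8489}} = \sqrt{\left(8400 \left(- \frac{1}{7447}\right) - - \frac{637}{584}\right) - 2 i \sqrt{8489}} = \sqrt{\left(- \frac{8400}{7447} + \frac{637}{584}\right) - 2 i \sqrt{8489}} = \sqrt{- \frac{161861}{4349048} - 2 i \sqrt{8489}} \approx 9.5978 - 9.5997 i$)
$\sqrt{E + R{\left(129,149 \right)}} = \sqrt{\frac{\sqrt{-175985314582 - 9457109253152 i \sqrt{8489}}}{2174524} - 131} = \sqrt{-131 + \frac{\sqrt{-175985314582 - 9457109253152 i \sqrt{8489}}}{2174524}}$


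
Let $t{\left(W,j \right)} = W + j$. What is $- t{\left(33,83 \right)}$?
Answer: $-116$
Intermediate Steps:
$- t{\left(33,83 \right)} = - (33 + 83) = \left(-1\right) 116 = -116$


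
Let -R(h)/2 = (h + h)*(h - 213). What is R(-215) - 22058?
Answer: -390138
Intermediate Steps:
R(h) = -4*h*(-213 + h) (R(h) = -2*(h + h)*(h - 213) = -2*2*h*(-213 + h) = -4*h*(-213 + h))
R(-215) - 22058 = 4*(-215)*(213 - 1*(-215)) - 22058 = 4*(-215)*(213 + 215) - 22058 = 4*(-215)*428 - 22058 = -368080 - 22058 = -390138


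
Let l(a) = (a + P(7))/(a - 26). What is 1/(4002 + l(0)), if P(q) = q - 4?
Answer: 26/104049 ≈ 0.00024988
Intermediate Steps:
P(q) = -4 + q
l(a) = (3 + a)/(-26 + a) (l(a) = (a + (-4 + 7))/(a - 26) = (a + 3)/(-26 + a) = (3 + a)/(-26 + a))
1/(4002 + l(0)) = 1/(4002 + (3 + 0)/(-26 + 0)) = 1/(4002 + 3/(-26)) = 1/(4002 - 1/26*3) = 1/(4002 - 3/26) = 1/(104049/26) = 26/104049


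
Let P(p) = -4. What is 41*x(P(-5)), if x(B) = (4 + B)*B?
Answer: 0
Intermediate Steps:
x(B) = B*(4 + B)
41*x(P(-5)) = 41*(-4*(4 - 4)) = 41*(-4*0) = 41*0 = 0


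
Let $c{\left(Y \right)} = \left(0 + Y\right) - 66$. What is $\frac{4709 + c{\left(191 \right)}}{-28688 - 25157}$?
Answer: $- \frac{4834}{53845} \approx -0.089776$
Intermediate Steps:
$c{\left(Y \right)} = -66 + Y$ ($c{\left(Y \right)} = Y - 66 = -66 + Y$)
$\frac{4709 + c{\left(191 \right)}}{-28688 - 25157} = \frac{4709 + \left(-66 + 191\right)}{-28688 - 25157} = \frac{4709 + 125}{-53845} = 4834 \left(- \frac{1}{53845}\right) = - \frac{4834}{53845}$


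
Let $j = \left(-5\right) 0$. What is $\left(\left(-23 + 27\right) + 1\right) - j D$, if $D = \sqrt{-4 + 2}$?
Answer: $0$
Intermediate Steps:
$D = i \sqrt{2}$ ($D = \sqrt{-2} = i \sqrt{2} \approx 1.4142 i$)
$j = 0$
$\left(\left(-23 + 27\right) + 1\right) - j D = \left(\left(-23 + 27\right) + 1\right) \left(-1\right) 0 i \sqrt{2} = \left(4 + 1\right) 0 i \sqrt{2} = 5 \cdot 0 = 0$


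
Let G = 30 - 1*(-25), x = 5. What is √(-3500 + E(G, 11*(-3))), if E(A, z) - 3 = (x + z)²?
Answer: I*√2713 ≈ 52.086*I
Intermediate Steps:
G = 55 (G = 30 + 25 = 55)
E(A, z) = 3 + (5 + z)²
√(-3500 + E(G, 11*(-3))) = √(-3500 + (3 + (5 + 11*(-3))²)) = √(-3500 + (3 + (5 - 33)²)) = √(-3500 + (3 + (-28)²)) = √(-3500 + (3 + 784)) = √(-3500 + 787) = √(-2713) = I*√2713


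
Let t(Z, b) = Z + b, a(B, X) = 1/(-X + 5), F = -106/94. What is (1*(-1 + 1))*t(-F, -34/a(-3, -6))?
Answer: 0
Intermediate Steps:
F = -53/47 (F = -106*1/94 = -53/47 ≈ -1.1277)
a(B, X) = 1/(5 - X)
(1*(-1 + 1))*t(-F, -34/a(-3, -6)) = (1*(-1 + 1))*(-1*(-53/47) - 34/((-1/(-5 - 6)))) = (1*0)*(53/47 - 34/((-1/(-11)))) = 0*(53/47 - 34/((-1*(-1/11)))) = 0*(53/47 - 34/1/11) = 0*(53/47 - 34*11) = 0*(53/47 - 374) = 0*(-17525/47) = 0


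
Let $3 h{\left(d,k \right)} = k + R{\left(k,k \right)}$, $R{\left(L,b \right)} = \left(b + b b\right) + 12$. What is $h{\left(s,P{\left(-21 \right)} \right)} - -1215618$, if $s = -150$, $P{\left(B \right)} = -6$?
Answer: $1215630$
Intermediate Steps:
$R{\left(L,b \right)} = 12 + b + b^{2}$ ($R{\left(L,b \right)} = \left(b + b^{2}\right) + 12 = 12 + b + b^{2}$)
$h{\left(d,k \right)} = 4 + \frac{k^{2}}{3} + \frac{2 k}{3}$ ($h{\left(d,k \right)} = \frac{k + \left(12 + k + k^{2}\right)}{3} = \frac{12 + k^{2} + 2 k}{3} = 4 + \frac{k^{2}}{3} + \frac{2 k}{3}$)
$h{\left(s,P{\left(-21 \right)} \right)} - -1215618 = \left(4 + \frac{\left(-6\right)^{2}}{3} + \frac{2}{3} \left(-6\right)\right) - -1215618 = \left(4 + \frac{1}{3} \cdot 36 - 4\right) + 1215618 = \left(4 + 12 - 4\right) + 1215618 = 12 + 1215618 = 1215630$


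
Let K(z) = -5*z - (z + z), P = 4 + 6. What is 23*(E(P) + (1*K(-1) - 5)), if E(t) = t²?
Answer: 2346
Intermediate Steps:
P = 10
K(z) = -7*z (K(z) = -5*z - 2*z = -7*z)
23*(E(P) + (1*K(-1) - 5)) = 23*(10² + (1*(-7*(-1)) - 5)) = 23*(100 + (1*7 - 5)) = 23*(100 + (7 - 5)) = 23*(100 + 2) = 23*102 = 2346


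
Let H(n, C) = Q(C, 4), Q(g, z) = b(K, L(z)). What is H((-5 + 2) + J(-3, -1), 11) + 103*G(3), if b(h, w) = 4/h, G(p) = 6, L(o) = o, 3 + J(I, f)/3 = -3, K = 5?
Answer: 3094/5 ≈ 618.80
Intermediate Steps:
J(I, f) = -18 (J(I, f) = -9 + 3*(-3) = -9 - 9 = -18)
Q(g, z) = ⅘ (Q(g, z) = 4/5 = 4*(⅕) = ⅘)
H(n, C) = ⅘
H((-5 + 2) + J(-3, -1), 11) + 103*G(3) = ⅘ + 103*6 = ⅘ + 618 = 3094/5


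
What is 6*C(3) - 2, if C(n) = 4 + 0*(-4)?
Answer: 22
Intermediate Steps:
C(n) = 4 (C(n) = 4 + 0 = 4)
6*C(3) - 2 = 6*4 - 2 = 24 - 2 = 22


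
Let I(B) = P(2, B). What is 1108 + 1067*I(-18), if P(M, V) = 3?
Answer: 4309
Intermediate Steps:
I(B) = 3
1108 + 1067*I(-18) = 1108 + 1067*3 = 1108 + 3201 = 4309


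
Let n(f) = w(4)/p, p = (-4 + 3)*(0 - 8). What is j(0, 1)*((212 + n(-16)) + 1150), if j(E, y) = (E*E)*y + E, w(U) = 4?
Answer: 0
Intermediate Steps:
p = 8 (p = -1*(-8) = 8)
n(f) = ½ (n(f) = 4/8 = 4*(⅛) = ½)
j(E, y) = E + y*E² (j(E, y) = E²*y + E = y*E² + E = E + y*E²)
j(0, 1)*((212 + n(-16)) + 1150) = (0*(1 + 0*1))*((212 + ½) + 1150) = (0*(1 + 0))*(425/2 + 1150) = (0*1)*(2725/2) = 0*(2725/2) = 0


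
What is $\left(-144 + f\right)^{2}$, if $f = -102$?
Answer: $60516$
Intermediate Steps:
$\left(-144 + f\right)^{2} = \left(-144 - 102\right)^{2} = \left(-246\right)^{2} = 60516$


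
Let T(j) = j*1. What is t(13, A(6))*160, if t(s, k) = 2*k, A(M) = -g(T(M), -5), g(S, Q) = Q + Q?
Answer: 3200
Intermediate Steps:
T(j) = j
g(S, Q) = 2*Q
A(M) = 10 (A(M) = -2*(-5) = -1*(-10) = 10)
t(13, A(6))*160 = (2*10)*160 = 20*160 = 3200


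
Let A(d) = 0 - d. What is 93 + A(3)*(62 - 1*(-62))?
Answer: -279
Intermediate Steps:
A(d) = -d
93 + A(3)*(62 - 1*(-62)) = 93 + (-1*3)*(62 - 1*(-62)) = 93 - 3*(62 + 62) = 93 - 3*124 = 93 - 372 = -279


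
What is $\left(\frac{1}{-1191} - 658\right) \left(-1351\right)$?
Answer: $\frac{1058750329}{1191} \approx 8.8896 \cdot 10^{5}$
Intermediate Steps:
$\left(\frac{1}{-1191} - 658\right) \left(-1351\right) = \left(- \frac{1}{1191} - 658\right) \left(-1351\right) = \left(- \frac{783679}{1191}\right) \left(-1351\right) = \frac{1058750329}{1191}$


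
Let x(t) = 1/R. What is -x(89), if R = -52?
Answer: 1/52 ≈ 0.019231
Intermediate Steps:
x(t) = -1/52 (x(t) = 1/(-52) = -1/52)
-x(89) = -1*(-1/52) = 1/52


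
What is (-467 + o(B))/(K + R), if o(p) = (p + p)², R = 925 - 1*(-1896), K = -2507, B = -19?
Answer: 977/314 ≈ 3.1115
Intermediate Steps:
R = 2821 (R = 925 + 1896 = 2821)
o(p) = 4*p² (o(p) = (2*p)² = 4*p²)
(-467 + o(B))/(K + R) = (-467 + 4*(-19)²)/(-2507 + 2821) = (-467 + 4*361)/314 = (-467 + 1444)*(1/314) = 977*(1/314) = 977/314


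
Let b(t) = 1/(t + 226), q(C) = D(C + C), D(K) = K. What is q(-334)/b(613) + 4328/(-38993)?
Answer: -21853709164/38993 ≈ -5.6045e+5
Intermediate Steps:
q(C) = 2*C (q(C) = C + C = 2*C)
b(t) = 1/(226 + t)
q(-334)/b(613) + 4328/(-38993) = (2*(-334))/(1/(226 + 613)) + 4328/(-38993) = -668/(1/839) + 4328*(-1/38993) = -668/1/839 - 4328/38993 = -668*839 - 4328/38993 = -560452 - 4328/38993 = -21853709164/38993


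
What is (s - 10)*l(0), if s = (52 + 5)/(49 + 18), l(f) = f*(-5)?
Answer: 0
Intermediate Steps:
l(f) = -5*f
s = 57/67 ≈ 0.85075
(s - 10)*l(0) = (57/67 - 10)*(-5*0) = -613/67*0 = 0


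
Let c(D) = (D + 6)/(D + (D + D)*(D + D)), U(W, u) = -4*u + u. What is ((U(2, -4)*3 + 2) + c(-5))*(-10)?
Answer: -7222/19 ≈ -380.11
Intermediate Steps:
U(W, u) = -3*u
c(D) = (6 + D)/(D + 4*D²) (c(D) = (6 + D)/(D + (2*D)*(2*D)) = (6 + D)/(D + 4*D²))
((U(2, -4)*3 + 2) + c(-5))*(-10) = ((-3*(-4)*3 + 2) + (6 - 5)/((-5)*(1 + 4*(-5))))*(-10) = ((12*3 + 2) - ⅕*1/(1 - 20))*(-10) = ((36 + 2) - ⅕*1/(-19))*(-10) = (38 - ⅕*(-1/19)*1)*(-10) = (38 + 1/95)*(-10) = (3611/95)*(-10) = -7222/19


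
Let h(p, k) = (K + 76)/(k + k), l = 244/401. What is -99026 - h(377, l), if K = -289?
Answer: -48239275/488 ≈ -98851.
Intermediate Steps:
l = 244/401 (l = 244*(1/401) = 244/401 ≈ 0.60848)
h(p, k) = -213/(2*k) (h(p, k) = (-289 + 76)/(k + k) = -213*1/(2*k) = -213/(2*k))
-99026 - h(377, l) = -99026 - (-213)/(2*244/401) = -99026 - (-213)*401/(2*244) = -99026 - 1*(-85413/488) = -99026 + 85413/488 = -48239275/488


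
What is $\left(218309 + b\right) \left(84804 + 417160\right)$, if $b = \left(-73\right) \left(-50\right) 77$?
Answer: $250660241076$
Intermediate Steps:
$b = 281050$ ($b = 3650 \cdot 77 = 281050$)
$\left(218309 + b\right) \left(84804 + 417160\right) = \left(218309 + 281050\right) \left(84804 + 417160\right) = 499359 \cdot 501964 = 250660241076$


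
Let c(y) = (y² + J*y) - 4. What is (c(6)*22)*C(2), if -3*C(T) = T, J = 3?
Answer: -2200/3 ≈ -733.33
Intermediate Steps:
C(T) = -T/3
c(y) = -4 + y² + 3*y (c(y) = (y² + 3*y) - 4 = -4 + y² + 3*y)
(c(6)*22)*C(2) = ((-4 + 6² + 3*6)*22)*(-⅓*2) = ((-4 + 36 + 18)*22)*(-⅔) = (50*22)*(-⅔) = 1100*(-⅔) = -2200/3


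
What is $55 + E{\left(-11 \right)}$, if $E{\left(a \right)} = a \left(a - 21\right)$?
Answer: $407$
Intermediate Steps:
$E{\left(a \right)} = a \left(-21 + a\right)$
$55 + E{\left(-11 \right)} = 55 - 11 \left(-21 - 11\right) = 55 - -352 = 55 + 352 = 407$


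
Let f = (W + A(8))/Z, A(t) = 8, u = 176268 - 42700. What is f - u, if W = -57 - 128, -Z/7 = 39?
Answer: -12154629/91 ≈ -1.3357e+5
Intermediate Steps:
u = 133568
Z = -273 (Z = -7*39 = -273)
W = -185
f = 59/91 (f = (-185 + 8)/(-273) = -177*(-1/273) = 59/91 ≈ 0.64835)
f - u = 59/91 - 1*133568 = 59/91 - 133568 = -12154629/91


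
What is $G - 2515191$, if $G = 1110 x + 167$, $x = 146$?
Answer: $-2352964$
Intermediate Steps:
$G = 162227$ ($G = 1110 \cdot 146 + 167 = 162060 + 167 = 162227$)
$G - 2515191 = 162227 - 2515191 = -2352964$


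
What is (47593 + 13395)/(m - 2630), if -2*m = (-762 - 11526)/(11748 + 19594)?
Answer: -477871474/20605829 ≈ -23.191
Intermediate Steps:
m = 3072/15671 (m = -(-762 - 11526)/(2*(11748 + 19594)) = -(-6144)/31342 = -½*(-6144/15671) = 3072/15671 ≈ 0.19603)
(47593 + 13395)/(m - 2630) = (47593 + 13395)/(3072/15671 - 2630) = 60988/(-41211658/15671) = 60988*(-15671/41211658) = -477871474/20605829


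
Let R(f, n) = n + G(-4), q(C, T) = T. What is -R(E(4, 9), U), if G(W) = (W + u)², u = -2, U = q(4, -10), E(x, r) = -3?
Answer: -26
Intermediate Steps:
U = -10
G(W) = (-2 + W)² (G(W) = (W - 2)² = (-2 + W)²)
R(f, n) = 36 + n (R(f, n) = n + (-2 - 4)² = n + (-6)² = n + 36 = 36 + n)
-R(E(4, 9), U) = -(36 - 10) = -1*26 = -26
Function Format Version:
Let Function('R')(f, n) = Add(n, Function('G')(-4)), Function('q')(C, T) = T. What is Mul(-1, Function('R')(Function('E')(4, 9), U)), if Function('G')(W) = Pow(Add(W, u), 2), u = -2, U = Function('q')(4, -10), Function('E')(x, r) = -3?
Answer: -26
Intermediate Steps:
U = -10
Function('G')(W) = Pow(Add(-2, W), 2) (Function('G')(W) = Pow(Add(W, -2), 2) = Pow(Add(-2, W), 2))
Function('R')(f, n) = Add(36, n) (Function('R')(f, n) = Add(n, Pow(Add(-2, -4), 2)) = Add(n, Pow(-6, 2)) = Add(n, 36) = Add(36, n))
Mul(-1, Function('R')(Function('E')(4, 9), U)) = Mul(-1, Add(36, -10)) = Mul(-1, 26) = -26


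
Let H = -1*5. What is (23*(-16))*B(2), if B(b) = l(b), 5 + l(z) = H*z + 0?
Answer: 5520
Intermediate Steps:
H = -5
l(z) = -5 - 5*z (l(z) = -5 + (-5*z + 0) = -5 - 5*z)
B(b) = -5 - 5*b
(23*(-16))*B(2) = (23*(-16))*(-5 - 5*2) = -368*(-5 - 10) = -368*(-15) = 5520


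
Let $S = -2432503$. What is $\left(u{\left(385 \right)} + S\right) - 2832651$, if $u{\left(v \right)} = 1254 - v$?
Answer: $-5264285$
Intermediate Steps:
$\left(u{\left(385 \right)} + S\right) - 2832651 = \left(\left(1254 - 385\right) - 2432503\right) - 2832651 = \left(869 - 2432503\right) - 2832651 = -2431634 - 2832651 = -5264285$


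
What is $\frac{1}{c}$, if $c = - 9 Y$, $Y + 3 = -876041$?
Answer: $\frac{1}{7884396} \approx 1.2683 \cdot 10^{-7}$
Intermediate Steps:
$Y = -876044$ ($Y = -3 - 876041 = -876044$)
$c = 7884396$ ($c = \left(-9\right) \left(-876044\right) = 7884396$)
$\frac{1}{c} = \frac{1}{7884396}$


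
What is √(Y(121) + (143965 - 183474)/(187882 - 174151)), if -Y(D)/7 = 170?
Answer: I*√224905527669/13731 ≈ 34.538*I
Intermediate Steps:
Y(D) = -1190 (Y(D) = -7*170 = -1190)
√(Y(121) + (143965 - 183474)/(187882 - 174151)) = √(-1190 + (143965 - 183474)/(187882 - 174151)) = √(-1190 - 39509/13731) = √(-16379399/13731) = I*√224905527669/13731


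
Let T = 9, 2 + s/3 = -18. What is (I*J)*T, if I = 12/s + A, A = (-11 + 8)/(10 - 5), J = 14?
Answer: -504/5 ≈ -100.80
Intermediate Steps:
s = -60 (s = -6 + 3*(-18) = -6 - 54 = -60)
A = -3/5 ≈ -0.60000
I = -4/5 (I = 12/(-60) - 3/5 = 12*(-1/60) - 3/5 = -1/5 - 3/5 = -4/5 ≈ -0.80000)
(I*J)*T = -4/5*14*9 = -56/5*9 = -504/5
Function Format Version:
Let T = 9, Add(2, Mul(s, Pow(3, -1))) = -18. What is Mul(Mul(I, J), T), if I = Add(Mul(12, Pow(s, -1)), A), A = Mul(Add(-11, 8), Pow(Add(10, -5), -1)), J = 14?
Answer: Rational(-504, 5) ≈ -100.80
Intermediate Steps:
s = -60 (s = Add(-6, Mul(3, -18)) = Add(-6, -54) = -60)
A = Rational(-3, 5) (A = Mul(-3, Pow(5, -1)) = Mul(-3, Rational(1, 5)) = Rational(-3, 5) ≈ -0.60000)
I = Rational(-4, 5) (I = Add(Mul(12, Pow(-60, -1)), Rational(-3, 5)) = Add(Mul(12, Rational(-1, 60)), Rational(-3, 5)) = Add(Rational(-1, 5), Rational(-3, 5)) = Rational(-4, 5) ≈ -0.80000)
Mul(Mul(I, J), T) = Mul(Mul(Rational(-4, 5), 14), 9) = Mul(Rational(-56, 5), 9) = Rational(-504, 5)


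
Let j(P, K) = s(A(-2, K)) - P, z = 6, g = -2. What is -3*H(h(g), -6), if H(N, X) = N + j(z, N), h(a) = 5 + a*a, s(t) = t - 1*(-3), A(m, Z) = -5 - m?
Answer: -9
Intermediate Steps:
s(t) = 3 + t (s(t) = t + 3 = 3 + t)
h(a) = 5 + a**2
j(P, K) = -P (j(P, K) = (3 + (-5 - 1*(-2))) - P = (3 + (-5 + 2)) - P = (3 - 3) - P = 0 - P = -P)
H(N, X) = -6 + N (H(N, X) = N - 1*6 = N - 6 = -6 + N)
-3*H(h(g), -6) = -3*(-6 + (5 + (-2)**2)) = -3*(-6 + (5 + 4)) = -3*(-6 + 9) = -3*3 = -9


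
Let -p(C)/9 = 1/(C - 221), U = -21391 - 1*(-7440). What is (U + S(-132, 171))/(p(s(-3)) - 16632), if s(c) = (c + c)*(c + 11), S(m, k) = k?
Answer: 3706820/4473999 ≈ 0.82852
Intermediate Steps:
s(c) = 2*c*(11 + c) (s(c) = (2*c)*(11 + c) = 2*c*(11 + c))
U = -13951 (U = -21391 + 7440 = -13951)
p(C) = -9/(-221 + C) (p(C) = -9/(C - 221) = -9/(-221 + C))
(U + S(-132, 171))/(p(s(-3)) - 16632) = (-13951 + 171)/(-9/(-221 + 2*(-3)*(11 - 3)) - 16632) = -13780/(-9/(-221 + 2*(-3)*8) - 16632) = -13780/(-9/(-221 - 48) - 16632) = -13780/(-9/(-269) - 16632) = -13780/(-9*(-1/269) - 16632) = -13780/(9/269 - 16632) = -13780/(-4473999/269) = -13780*(-269/4473999) = 3706820/4473999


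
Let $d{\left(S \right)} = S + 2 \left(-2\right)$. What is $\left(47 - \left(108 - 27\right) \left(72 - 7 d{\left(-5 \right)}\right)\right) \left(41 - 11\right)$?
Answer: $-326640$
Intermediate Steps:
$d{\left(S \right)} = -4 + S$ ($d{\left(S \right)} = S - 4 = -4 + S$)
$\left(47 - \left(108 - 27\right) \left(72 - 7 d{\left(-5 \right)}\right)\right) \left(41 - 11\right) = \left(47 - \left(108 - 27\right) \left(72 - 7 \left(-4 - 5\right)\right)\right) \left(41 - 11\right) = \left(47 - 81 \left(72 - -63\right)\right) 30 = \left(47 - 81 \left(72 + 63\right)\right) 30 = \left(47 - 81 \cdot 135\right) 30 = \left(47 - 10935\right) 30 = \left(-10888\right) 30 = -326640$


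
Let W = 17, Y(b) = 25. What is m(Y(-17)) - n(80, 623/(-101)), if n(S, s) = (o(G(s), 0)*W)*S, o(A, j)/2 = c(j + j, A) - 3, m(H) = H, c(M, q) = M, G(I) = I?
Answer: 8185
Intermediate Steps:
o(A, j) = -6 + 4*j (o(A, j) = 2*((j + j) - 3) = 2*(2*j - 3) = 2*(-3 + 2*j) = -6 + 4*j)
n(S, s) = -102*S (n(S, s) = ((-6 + 4*0)*17)*S = ((-6 + 0)*17)*S = (-6*17)*S = -102*S)
m(Y(-17)) - n(80, 623/(-101)) = 25 - (-102)*80 = 25 - 1*(-8160) = 25 + 8160 = 8185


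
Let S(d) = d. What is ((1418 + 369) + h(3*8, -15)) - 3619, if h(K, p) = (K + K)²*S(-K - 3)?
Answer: -64040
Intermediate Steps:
h(K, p) = 4*K²*(-3 - K) (h(K, p) = (K + K)²*(-K - 3) = (2*K)²*(-3 - K) = (4*K²)*(-3 - K) = 4*K²*(-3 - K))
((1418 + 369) + h(3*8, -15)) - 3619 = ((1418 + 369) + 4*(3*8)²*(-3 - 3*8)) - 3619 = (1787 + 4*24²*(-3 - 1*24)) - 3619 = (1787 + 4*576*(-3 - 24)) - 3619 = (1787 + 4*576*(-27)) - 3619 = (1787 - 62208) - 3619 = -60421 - 3619 = -64040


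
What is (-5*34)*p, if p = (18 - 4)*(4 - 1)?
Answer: -7140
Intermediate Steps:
p = 42 (p = 14*3 = 42)
(-5*34)*p = -5*34*42 = -170*42 = -7140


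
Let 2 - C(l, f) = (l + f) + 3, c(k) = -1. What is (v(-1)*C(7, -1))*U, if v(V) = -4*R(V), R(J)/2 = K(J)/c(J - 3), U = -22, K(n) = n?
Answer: -1232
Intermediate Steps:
R(J) = -2*J (R(J) = 2*(J/(-1)) = 2*(J*(-1)) = 2*(-J) = -2*J)
v(V) = 8*V (v(V) = -(-8)*V = 8*V)
C(l, f) = -1 - f - l (C(l, f) = 2 - ((l + f) + 3) = 2 - ((f + l) + 3) = 2 - (3 + f + l) = 2 + (-3 - f - l) = -1 - f - l)
(v(-1)*C(7, -1))*U = ((8*(-1))*(-1 - 1*(-1) - 1*7))*(-22) = -8*(-1 + 1 - 7)*(-22) = -8*(-7)*(-22) = 56*(-22) = -1232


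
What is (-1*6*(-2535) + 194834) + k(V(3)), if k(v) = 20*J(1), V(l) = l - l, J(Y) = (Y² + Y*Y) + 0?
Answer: 210084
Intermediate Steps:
J(Y) = 2*Y² (J(Y) = (Y² + Y²) + 0 = 2*Y² + 0 = 2*Y²)
V(l) = 0
k(v) = 40 (k(v) = 20*(2*1²) = 20*(2*1) = 20*2 = 40)
(-1*6*(-2535) + 194834) + k(V(3)) = (-1*6*(-2535) + 194834) + 40 = (-6*(-2535) + 194834) + 40 = (15210 + 194834) + 40 = 210044 + 40 = 210084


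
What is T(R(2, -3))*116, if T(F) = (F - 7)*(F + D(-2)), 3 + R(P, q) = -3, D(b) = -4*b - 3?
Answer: 1508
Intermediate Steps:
D(b) = -3 - 4*b
R(P, q) = -6 (R(P, q) = -3 - 3 = -6)
T(F) = (-7 + F)*(5 + F) (T(F) = (F - 7)*(F + (-3 - 4*(-2))) = (-7 + F)*(F + (-3 + 8)) = (-7 + F)*(F + 5) = (-7 + F)*(5 + F))
T(R(2, -3))*116 = (-35 + (-6)² - 2*(-6))*116 = (-35 + 36 + 12)*116 = 13*116 = 1508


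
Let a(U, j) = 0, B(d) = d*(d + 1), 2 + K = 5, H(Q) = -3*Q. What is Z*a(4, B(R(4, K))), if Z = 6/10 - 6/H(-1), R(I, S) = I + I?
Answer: 0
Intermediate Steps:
K = 3 (K = -2 + 5 = 3)
R(I, S) = 2*I
B(d) = d*(1 + d)
Z = -7/5 (Z = 6/10 - 6/((-3*(-1))) = 6*(⅒) - 6/3 = ⅗ - 6*⅓ = ⅗ - 2 = -7/5 ≈ -1.4000)
Z*a(4, B(R(4, K))) = -7/5*0 = 0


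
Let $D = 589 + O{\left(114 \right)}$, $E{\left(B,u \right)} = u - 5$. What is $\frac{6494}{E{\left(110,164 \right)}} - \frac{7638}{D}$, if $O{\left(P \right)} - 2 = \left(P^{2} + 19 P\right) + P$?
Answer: $\frac{3771328}{93439} \approx 40.361$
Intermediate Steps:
$O{\left(P \right)} = 2 + P^{2} + 20 P$ ($O{\left(P \right)} = 2 + \left(\left(P^{2} + 19 P\right) + P\right) = 2 + \left(P^{2} + 20 P\right) = 2 + P^{2} + 20 P$)
$E{\left(B,u \right)} = -5 + u$ ($E{\left(B,u \right)} = u - 5 = -5 + u$)
$D = 15867$ ($D = 589 + \left(2 + 114^{2} + 20 \cdot 114\right) = 589 + \left(2 + 12996 + 2280\right) = 589 + 15278 = 15867$)
$\frac{6494}{E{\left(110,164 \right)}} - \frac{7638}{D} = \frac{6494}{-5 + 164} - \frac{7638}{15867} = \frac{6494}{159} - \frac{2546}{5289} = \frac{3771328}{93439}$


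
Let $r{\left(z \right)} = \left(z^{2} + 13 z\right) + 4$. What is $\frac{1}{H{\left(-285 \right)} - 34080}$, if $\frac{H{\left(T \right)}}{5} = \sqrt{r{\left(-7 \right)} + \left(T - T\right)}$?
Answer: $- \frac{3408}{116144735} - \frac{i \sqrt{38}}{232289470} \approx -2.9343 \cdot 10^{-5} - 2.6538 \cdot 10^{-8} i$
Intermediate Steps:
$r{\left(z \right)} = 4 + z^{2} + 13 z$
$H{\left(T \right)} = 5 i \sqrt{38}$ ($H{\left(T \right)} = 5 \sqrt{\left(4 + \left(-7\right)^{2} + 13 \left(-7\right)\right) + \left(T - T\right)} = 5 \sqrt{\left(4 + 49 - 91\right) + 0} = 5 \sqrt{-38 + 0} = 5 \sqrt{-38} = 5 i \sqrt{38}$)
$\frac{1}{H{\left(-285 \right)} - 34080} = \frac{1}{5 i \sqrt{38} - 34080} = \frac{1}{-34080 + 5 i \sqrt{38}}$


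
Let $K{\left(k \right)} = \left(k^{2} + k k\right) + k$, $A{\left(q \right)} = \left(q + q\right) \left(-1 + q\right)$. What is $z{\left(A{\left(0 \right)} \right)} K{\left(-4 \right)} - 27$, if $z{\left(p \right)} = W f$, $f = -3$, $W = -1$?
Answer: $57$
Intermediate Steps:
$A{\left(q \right)} = 2 q \left(-1 + q\right)$
$z{\left(p \right)} = 3$ ($z{\left(p \right)} = \left(-1\right) \left(-3\right) = 3$)
$K{\left(k \right)} = k + 2 k^{2}$ ($K{\left(k \right)} = \left(k^{2} + k^{2}\right) + k = 2 k^{2} + k = k + 2 k^{2}$)
$z{\left(A{\left(0 \right)} \right)} K{\left(-4 \right)} - 27 = 3 \left(- 4 \left(1 + 2 \left(-4\right)\right)\right) - 27 = 3 \left(- 4 \left(1 - 8\right)\right) - 27 = 3 \left(\left(-4\right) \left(-7\right)\right) - 27 = 3 \cdot 28 - 27 = 84 - 27 = 57$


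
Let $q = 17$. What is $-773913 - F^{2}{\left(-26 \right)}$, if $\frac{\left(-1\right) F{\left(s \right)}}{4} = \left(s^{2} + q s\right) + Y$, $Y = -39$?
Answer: $-1382313$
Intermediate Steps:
$F{\left(s \right)} = 156 - 68 s - 4 s^{2}$ ($F{\left(s \right)} = - 4 \left(\left(s^{2} + 17 s\right) - 39\right) = - 4 \left(-39 + s^{2} + 17 s\right) = 156 - 68 s - 4 s^{2}$)
$-773913 - F^{2}{\left(-26 \right)} = -773913 - \left(156 - -1768 - 4 \left(-26\right)^{2}\right)^{2} = -773913 - \left(156 + 1768 - 2704\right)^{2} = -773913 - \left(-780\right)^{2} = -773913 - 608400 = -1382313$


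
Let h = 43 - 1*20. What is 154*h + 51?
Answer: 3593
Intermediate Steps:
h = 23 (h = 43 - 20 = 23)
154*h + 51 = 154*23 + 51 = 3542 + 51 = 3593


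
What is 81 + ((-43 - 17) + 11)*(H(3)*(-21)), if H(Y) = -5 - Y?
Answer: -8151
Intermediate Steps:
81 + ((-43 - 17) + 11)*(H(3)*(-21)) = 81 + ((-43 - 17) + 11)*((-5 - 1*3)*(-21)) = 81 + (-60 + 11)*((-5 - 3)*(-21)) = 81 - (-392)*(-21) = 81 - 49*168 = 81 - 8232 = -8151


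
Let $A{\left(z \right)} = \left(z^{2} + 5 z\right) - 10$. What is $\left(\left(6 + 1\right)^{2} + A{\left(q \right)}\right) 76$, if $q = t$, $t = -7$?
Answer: $4028$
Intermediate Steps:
$q = -7$
$A{\left(z \right)} = -10 + z^{2} + 5 z$
$\left(\left(6 + 1\right)^{2} + A{\left(q \right)}\right) 76 = \left(\left(6 + 1\right)^{2} + \left(-10 + \left(-7\right)^{2} + 5 \left(-7\right)\right)\right) 76 = \left(7^{2} - -4\right) 76 = \left(49 + 4\right) 76 = 53 \cdot 76 = 4028$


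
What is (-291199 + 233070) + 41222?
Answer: -16907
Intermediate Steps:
(-291199 + 233070) + 41222 = -58129 + 41222 = -16907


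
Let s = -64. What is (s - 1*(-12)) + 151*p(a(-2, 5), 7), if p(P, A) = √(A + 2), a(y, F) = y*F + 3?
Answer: 401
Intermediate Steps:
a(y, F) = 3 + F*y (a(y, F) = F*y + 3 = 3 + F*y)
p(P, A) = √(2 + A)
(s - 1*(-12)) + 151*p(a(-2, 5), 7) = (-64 - 1*(-12)) + 151*√(2 + 7) = (-64 + 12) + 151*√9 = -52 + 151*3 = -52 + 453 = 401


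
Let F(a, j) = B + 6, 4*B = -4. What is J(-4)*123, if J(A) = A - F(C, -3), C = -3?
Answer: -1107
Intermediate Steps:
B = -1 (B = (1/4)*(-4) = -1)
F(a, j) = 5 (F(a, j) = -1 + 6 = 5)
J(A) = -5 + A (J(A) = A - 1*5 = A - 5 = -5 + A)
J(-4)*123 = (-5 - 4)*123 = -9*123 = -1107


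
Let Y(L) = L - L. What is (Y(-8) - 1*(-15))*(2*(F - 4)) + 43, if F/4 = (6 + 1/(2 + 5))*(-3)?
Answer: -16019/7 ≈ -2288.4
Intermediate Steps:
Y(L) = 0
F = -516/7 (F = 4*((6 + 1/(2 + 5))*(-3)) = 4*((6 + 1/7)*(-3)) = 4*((43/7)*(-3)) = 4*(-129/7) = -516/7 ≈ -73.714)
(Y(-8) - 1*(-15))*(2*(F - 4)) + 43 = (0 - 1*(-15))*(2*(-516/7 - 4)) + 43 = (0 + 15)*(2*(-544/7)) + 43 = 15*(-1088/7) + 43 = -16320/7 + 43 = -16019/7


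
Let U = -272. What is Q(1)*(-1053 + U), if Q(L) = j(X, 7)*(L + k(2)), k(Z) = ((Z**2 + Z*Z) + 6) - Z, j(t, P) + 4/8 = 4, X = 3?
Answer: -120575/2 ≈ -60288.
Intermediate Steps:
j(t, P) = 7/2 (j(t, P) = -1/2 + 4 = 7/2)
k(Z) = 6 - Z + 2*Z**2 (k(Z) = ((Z**2 + Z**2) + 6) - Z = (2*Z**2 + 6) - Z = (6 + 2*Z**2) - Z = 6 - Z + 2*Z**2)
Q(L) = 42 + 7*L/2 (Q(L) = 7*(L + (6 - 1*2 + 2*2**2))/2 = 7*(L + (6 - 2 + 2*4))/2 = 7*(L + (6 - 2 + 8))/2 = 7*(L + 12)/2 = 7*(12 + L)/2 = 42 + 7*L/2)
Q(1)*(-1053 + U) = (42 + (7/2)*1)*(-1053 - 272) = (42 + 7/2)*(-1325) = (91/2)*(-1325) = -120575/2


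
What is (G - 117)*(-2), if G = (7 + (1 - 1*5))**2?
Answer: 216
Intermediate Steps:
G = 9 (G = (7 + (1 - 5))**2 = (7 - 4)**2 = 3**2 = 9)
(G - 117)*(-2) = (9 - 117)*(-2) = -108*(-2) = 216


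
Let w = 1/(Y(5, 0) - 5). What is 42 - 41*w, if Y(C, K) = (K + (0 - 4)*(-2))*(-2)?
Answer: 923/21 ≈ 43.952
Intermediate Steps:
Y(C, K) = -16 - 2*K (Y(C, K) = (K - 4*(-2))*(-2) = (K + 8)*(-2) = (8 + K)*(-2) = -16 - 2*K)
w = -1/21 (w = 1/((-16 - 2*0) - 5) = 1/((-16 + 0) - 5) = 1/(-16 - 5) = 1/(-21) = -1/21 ≈ -0.047619)
42 - 41*w = 42 - 41*(-1/21) = 42 + 41/21 = 923/21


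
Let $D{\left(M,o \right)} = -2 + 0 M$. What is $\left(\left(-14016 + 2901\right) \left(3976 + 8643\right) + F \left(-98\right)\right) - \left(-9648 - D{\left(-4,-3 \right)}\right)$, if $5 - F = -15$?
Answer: $-140252499$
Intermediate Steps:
$D{\left(M,o \right)} = -2$ ($D{\left(M,o \right)} = -2 + 0 = -2$)
$F = 20$ ($F = 5 - -15 = 5 + 15 = 20$)
$\left(\left(-14016 + 2901\right) \left(3976 + 8643\right) + F \left(-98\right)\right) - \left(-9648 - D{\left(-4,-3 \right)}\right) = \left(\left(-14016 + 2901\right) \left(3976 + 8643\right) + 20 \left(-98\right)\right) + \left(\left(-2 + 37 \cdot 19\right) - -8945\right) = \left(\left(-11115\right) 12619 - 1960\right) + \left(\left(-2 + 703\right) + 8945\right) = \left(-140260185 - 1960\right) + \left(701 + 8945\right) = -140262145 + 9646 = -140252499$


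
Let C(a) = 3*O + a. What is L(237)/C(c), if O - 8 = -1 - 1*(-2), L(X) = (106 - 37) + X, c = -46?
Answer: -306/19 ≈ -16.105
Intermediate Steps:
L(X) = 69 + X
O = 9 (O = 8 + (-1 - 1*(-2)) = 8 + (-1 + 2) = 8 + 1 = 9)
C(a) = 27 + a (C(a) = 3*9 + a = 27 + a)
L(237)/C(c) = (69 + 237)/(27 - 46) = 306/(-19) = 306*(-1/19) = -306/19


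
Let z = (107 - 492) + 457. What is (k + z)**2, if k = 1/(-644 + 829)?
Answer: 177449041/34225 ≈ 5184.8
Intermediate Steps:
z = 72 (z = -385 + 457 = 72)
k = 1/185 ≈ 0.0054054
(k + z)**2 = (1/185 + 72)**2 = (13321/185)**2 = 177449041/34225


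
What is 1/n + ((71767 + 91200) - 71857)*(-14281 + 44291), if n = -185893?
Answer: 508270704012299/185893 ≈ 2.7342e+9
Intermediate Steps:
1/n + ((71767 + 91200) - 71857)*(-14281 + 44291) = 1/(-185893) + ((71767 + 91200) - 71857)*(-14281 + 44291) = -1/185893 + (162967 - 71857)*30010 = -1/185893 + 91110*30010 = -1/185893 + 2734211100 = 508270704012299/185893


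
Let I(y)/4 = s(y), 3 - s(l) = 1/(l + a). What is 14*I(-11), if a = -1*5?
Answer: 343/2 ≈ 171.50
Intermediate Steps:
a = -5
s(l) = 3 - 1/(-5 + l) (s(l) = 3 - 1/(l - 5) = 3 - 1/(-5 + l))
I(y) = 4*(-16 + 3*y)/(-5 + y) (I(y) = 4*((-16 + 3*y)/(-5 + y)) = 4*(-16 + 3*y)/(-5 + y))
14*I(-11) = 14*(4*(-16 + 3*(-11))/(-5 - 11)) = 14*(4*(-16 - 33)/(-16)) = 14*(4*(-1/16)*(-49)) = 14*(49/4) = 343/2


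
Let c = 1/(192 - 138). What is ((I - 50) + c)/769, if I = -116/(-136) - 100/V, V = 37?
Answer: -880250/13059927 ≈ -0.067401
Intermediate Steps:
c = 1/54 ≈ 0.018519
I = -2327/1258 (I = -116/(-136) - 100/37 = -116*(-1/136) - 100*1/37 = 29/34 - 100/37 = -2327/1258 ≈ -1.8498)
((I - 50) + c)/769 = ((-2327/1258 - 50) + 1/54)/769 = (-65227/1258 + 1/54)*(1/769) = -880250/16983*1/769 = -880250/13059927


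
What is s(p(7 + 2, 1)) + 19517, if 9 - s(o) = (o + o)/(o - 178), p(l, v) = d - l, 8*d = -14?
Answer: 14742044/755 ≈ 19526.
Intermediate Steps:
d = -7/4 (d = (1/8)*(-14) = -7/4 ≈ -1.7500)
p(l, v) = -7/4 - l
s(o) = 9 - 2*o/(-178 + o) (s(o) = 9 - (o + o)/(o - 178) = 9 - 2*o/(-178 + o))
s(p(7 + 2, 1)) + 19517 = (-1602 + 7*(-7/4 - (7 + 2)))/(-178 + (-7/4 - (7 + 2))) + 19517 = (-1602 + 7*(-7/4 - 1*9))/(-178 + (-7/4 - 1*9)) + 19517 = (-1602 + 7*(-7/4 - 9))/(-178 + (-7/4 - 9)) + 19517 = (-1602 + 7*(-43/4))/(-178 - 43/4) + 19517 = (-1602 - 301/4)/(-755/4) + 19517 = -4/755*(-6709/4) + 19517 = 6709/755 + 19517 = 14742044/755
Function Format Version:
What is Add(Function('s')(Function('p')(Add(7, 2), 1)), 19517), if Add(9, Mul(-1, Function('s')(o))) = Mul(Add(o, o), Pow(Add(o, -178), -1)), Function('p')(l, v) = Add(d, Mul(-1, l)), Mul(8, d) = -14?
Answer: Rational(14742044, 755) ≈ 19526.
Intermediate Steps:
d = Rational(-7, 4) (d = Mul(Rational(1, 8), -14) = Rational(-7, 4) ≈ -1.7500)
Function('p')(l, v) = Add(Rational(-7, 4), Mul(-1, l))
Function('s')(o) = Add(9, Mul(-2, o, Pow(Add(-178, o), -1))) (Function('s')(o) = Add(9, Mul(-1, Mul(Add(o, o), Pow(Add(o, -178), -1)))) = Add(9, Mul(-1, Mul(Mul(2, o), Pow(Add(-178, o), -1)))) = Add(9, Mul(-1, Mul(2, o, Pow(Add(-178, o), -1)))) = Add(9, Mul(-2, o, Pow(Add(-178, o), -1))))
Add(Function('s')(Function('p')(Add(7, 2), 1)), 19517) = Add(Mul(Pow(Add(-178, Add(Rational(-7, 4), Mul(-1, Add(7, 2)))), -1), Add(-1602, Mul(7, Add(Rational(-7, 4), Mul(-1, Add(7, 2)))))), 19517) = Add(Mul(Pow(Add(-178, Add(Rational(-7, 4), Mul(-1, 9))), -1), Add(-1602, Mul(7, Add(Rational(-7, 4), Mul(-1, 9))))), 19517) = Add(Mul(Pow(Add(-178, Add(Rational(-7, 4), -9)), -1), Add(-1602, Mul(7, Add(Rational(-7, 4), -9)))), 19517) = Add(Mul(Pow(Add(-178, Rational(-43, 4)), -1), Add(-1602, Mul(7, Rational(-43, 4)))), 19517) = Add(Mul(Pow(Rational(-755, 4), -1), Add(-1602, Rational(-301, 4))), 19517) = Add(Mul(Rational(-4, 755), Rational(-6709, 4)), 19517) = Add(Rational(6709, 755), 19517) = Rational(14742044, 755)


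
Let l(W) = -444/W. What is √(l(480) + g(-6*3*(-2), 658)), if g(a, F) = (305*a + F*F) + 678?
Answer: √177848430/20 ≈ 666.80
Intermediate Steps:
g(a, F) = 678 + F² + 305*a (g(a, F) = (305*a + F²) + 678 = (F² + 305*a) + 678 = 678 + F² + 305*a)
√(l(480) + g(-6*3*(-2), 658)) = √(-444/480 + (678 + 658² + 305*(-6*3*(-2)))) = √(-444*1/480 + (678 + 432964 + 305*(-18*(-2)))) = √(-37/40 + (678 + 432964 + 305*36)) = √(-37/40 + (678 + 432964 + 10980)) = √(-37/40 + 444622) = √(17784843/40) = √177848430/20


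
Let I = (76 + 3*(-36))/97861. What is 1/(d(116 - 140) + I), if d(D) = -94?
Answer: -97861/9198966 ≈ -0.010638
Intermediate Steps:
I = -32/97861 (I = (76 - 108)*(1/97861) = -32*1/97861 = -32/97861 ≈ -0.00032699)
1/(d(116 - 140) + I) = 1/(-94 - 32/97861) = 1/(-9198966/97861) = -97861/9198966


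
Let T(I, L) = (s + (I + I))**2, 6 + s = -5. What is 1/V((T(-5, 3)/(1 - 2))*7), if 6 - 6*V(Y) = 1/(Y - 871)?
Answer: 23748/23749 ≈ 0.99996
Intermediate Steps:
s = -11 (s = -6 - 5 = -11)
T(I, L) = (-11 + 2*I)**2 (T(I, L) = (-11 + (I + I))**2 = (-11 + 2*I)**2)
V(Y) = 1 - 1/(6*(-871 + Y)) (V(Y) = 1 - 1/(6*(Y - 871)) = 1 - 1/(6*(-871 + Y)))
1/V((T(-5, 3)/(1 - 2))*7) = 1/((-5227/6 + ((-11 + 2*(-5))**2/(1 - 2))*7)/(-871 + ((-11 + 2*(-5))**2/(1 - 2))*7)) = 1/((-5227/6 + ((-11 - 10)**2/(-1))*7)/(-871 + ((-11 - 10)**2/(-1))*7)) = 1/((-5227/6 - 1*(-21)**2*7)/(-871 - 1*(-21)**2*7)) = 1/((-5227/6 - 1*441*7)/(-871 - 1*441*7)) = 1/((-5227/6 - 441*7)/(-871 - 441*7)) = 1/((-5227/6 - 3087)/(-871 - 3087)) = 1/(-23749/6/(-3958)) = 1/(-1/3958*(-23749/6)) = 1/(23749/23748) = 23748/23749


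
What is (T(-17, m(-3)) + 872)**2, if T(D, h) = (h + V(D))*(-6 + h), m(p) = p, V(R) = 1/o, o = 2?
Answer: 3200521/4 ≈ 8.0013e+5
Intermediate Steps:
V(R) = 1/2
T(D, h) = (1/2 + h)*(-6 + h) (T(D, h) = (h + 1/2)*(-6 + h) = (1/2 + h)*(-6 + h))
(T(-17, m(-3)) + 872)**2 = ((-3 + (-3)**2 - 11/2*(-3)) + 872)**2 = ((-3 + 9 + 33/2) + 872)**2 = (45/2 + 872)**2 = (1789/2)**2 = 3200521/4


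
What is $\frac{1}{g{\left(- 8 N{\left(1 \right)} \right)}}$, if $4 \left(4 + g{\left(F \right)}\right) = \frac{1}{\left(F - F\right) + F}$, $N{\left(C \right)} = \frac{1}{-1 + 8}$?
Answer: $- \frac{32}{135} \approx -0.23704$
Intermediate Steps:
$N{\left(C \right)} = \frac{1}{7}$
$g{\left(F \right)} = -4 + \frac{1}{4 F}$ ($g{\left(F \right)} = -4 + \frac{1}{4 \left(\left(F - F\right) + F\right)} = -4 + \frac{1}{4 \left(0 + F\right)} = -4 + \frac{1}{4 F}$)
$\frac{1}{g{\left(- 8 N{\left(1 \right)} \right)}} = \frac{1}{-4 + \frac{1}{4 \left(\left(-8\right) \frac{1}{7}\right)}} = \frac{1}{-4 + \frac{1}{4 \left(- \frac{8}{7}\right)}} = \frac{1}{-4 + \frac{1}{4} \left(- \frac{7}{8}\right)} = \frac{1}{-4 - \frac{7}{32}} = \frac{1}{- \frac{135}{32}} = - \frac{32}{135}$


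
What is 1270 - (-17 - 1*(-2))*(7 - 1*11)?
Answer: 1210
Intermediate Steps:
1270 - (-17 - 1*(-2))*(7 - 1*11) = 1270 - (-17 + 2)*(7 - 11) = 1270 - (-15)*(-4) = 1270 - 1*60 = 1270 - 60 = 1210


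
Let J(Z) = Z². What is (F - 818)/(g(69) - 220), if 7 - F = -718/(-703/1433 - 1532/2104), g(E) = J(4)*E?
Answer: -1286196631/812057428 ≈ -1.5839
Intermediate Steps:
g(E) = 16*E (g(E) = 4²*E = 16*E)
F = -534767925/918617 (F = 7 - (-718)/(-703/1433 - 1532/2104) = 7 - (-718)/(-703*1/1433 - 1532*1/2104) = 7 - (-718)/(-703/1433 - 383/526) = 7 - (-718)/(-918617/753758) = 7 - (-718)*(-753758)/918617 = 7 - 1*541198244/918617 = 7 - 541198244/918617 = -534767925/918617 ≈ -582.14)
(F - 818)/(g(69) - 220) = (-534767925/918617 - 818)/(16*69 - 220) = -1286196631/(918617*(1104 - 220)) = -1286196631/918617/884 = -1286196631/918617*1/884 = -1286196631/812057428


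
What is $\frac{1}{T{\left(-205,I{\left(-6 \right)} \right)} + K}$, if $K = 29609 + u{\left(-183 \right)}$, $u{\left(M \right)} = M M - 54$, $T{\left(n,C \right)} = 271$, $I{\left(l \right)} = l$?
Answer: $\frac{1}{63315} \approx 1.5794 \cdot 10^{-5}$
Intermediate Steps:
$u{\left(M \right)} = -54 + M^{2}$ ($u{\left(M \right)} = M^{2} - 54 = -54 + M^{2}$)
$K = 63044$ ($K = 29609 - \left(54 - \left(-183\right)^{2}\right) = 29609 + \left(-54 + 33489\right) = 29609 + 33435 = 63044$)
$\frac{1}{T{\left(-205,I{\left(-6 \right)} \right)} + K} = \frac{1}{271 + 63044} = \frac{1}{63315}$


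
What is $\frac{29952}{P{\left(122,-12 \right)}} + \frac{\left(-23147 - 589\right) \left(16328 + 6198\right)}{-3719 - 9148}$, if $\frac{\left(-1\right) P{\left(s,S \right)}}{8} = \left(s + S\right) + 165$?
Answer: $\frac{48996012784}{1179475} \approx 41541.0$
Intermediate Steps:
$P{\left(s,S \right)} = -1320 - 8 S - 8 s$ ($P{\left(s,S \right)} = - 8 \left(\left(s + S\right) + 165\right) = - 8 \left(\left(S + s\right) + 165\right) = - 8 \left(165 + S + s\right) = -1320 - 8 S - 8 s$)
$\frac{29952}{P{\left(122,-12 \right)}} + \frac{\left(-23147 - 589\right) \left(16328 + 6198\right)}{-3719 - 9148} = \frac{29952}{-1320 - -96 - 976} + \frac{\left(-23147 - 589\right) \left(16328 + 6198\right)}{-3719 - 9148} = \frac{29952}{-1320 + 96 - 976} + \frac{\left(-23736\right) 22526}{-3719 - 9148} = \frac{29952}{-2200} - \frac{534677136}{-12867} = 29952 \left(- \frac{1}{2200}\right) - - \frac{178225712}{4289} = - \frac{3744}{275} + \frac{178225712}{4289} = \frac{48996012784}{1179475}$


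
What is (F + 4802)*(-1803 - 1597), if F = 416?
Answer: -17741200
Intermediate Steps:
(F + 4802)*(-1803 - 1597) = (416 + 4802)*(-1803 - 1597) = 5218*(-3400) = -17741200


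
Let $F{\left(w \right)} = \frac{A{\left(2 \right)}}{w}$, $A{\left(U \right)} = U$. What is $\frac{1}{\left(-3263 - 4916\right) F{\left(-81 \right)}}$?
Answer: $\frac{81}{16358} \approx 0.0049517$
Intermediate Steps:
$F{\left(w \right)} = \frac{2}{w}$
$\frac{1}{\left(-3263 - 4916\right) F{\left(-81 \right)}} = \frac{1}{\left(-3263 - 4916\right) \frac{2}{-81}} = \frac{1}{\left(-8179\right) 2 \left(- \frac{1}{81}\right)} = - \frac{1}{8179 \left(- \frac{2}{81}\right)} = \left(- \frac{1}{8179}\right) \left(- \frac{81}{2}\right) = \frac{81}{16358}$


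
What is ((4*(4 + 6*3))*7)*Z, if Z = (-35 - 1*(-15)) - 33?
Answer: -32648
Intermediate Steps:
Z = -53 (Z = (-35 + 15) - 33 = -20 - 33 = -53)
((4*(4 + 6*3))*7)*Z = ((4*(4 + 6*3))*7)*(-53) = ((4*(4 + 18))*7)*(-53) = ((4*22)*7)*(-53) = (88*7)*(-53) = 616*(-53) = -32648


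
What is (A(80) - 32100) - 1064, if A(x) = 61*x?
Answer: -28284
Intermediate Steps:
(A(80) - 32100) - 1064 = (61*80 - 32100) - 1064 = (4880 - 32100) - 1064 = -27220 - 1064 = -28284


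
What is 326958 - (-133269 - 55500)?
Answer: 515727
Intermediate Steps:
326958 - (-133269 - 55500) = 326958 - 1*(-188769) = 326958 + 188769 = 515727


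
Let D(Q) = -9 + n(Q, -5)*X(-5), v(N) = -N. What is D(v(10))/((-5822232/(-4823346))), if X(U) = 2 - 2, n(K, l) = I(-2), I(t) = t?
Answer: -7235019/970372 ≈ -7.4559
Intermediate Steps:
n(K, l) = -2
X(U) = 0
D(Q) = -9 (D(Q) = -9 - 2*0 = -9 + 0 = -9)
D(v(10))/((-5822232/(-4823346))) = -9/((-5822232/(-4823346))) = -9/((-5822232*(-1/4823346))) = -9/970372/803891 = -9*803891/970372 = -7235019/970372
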